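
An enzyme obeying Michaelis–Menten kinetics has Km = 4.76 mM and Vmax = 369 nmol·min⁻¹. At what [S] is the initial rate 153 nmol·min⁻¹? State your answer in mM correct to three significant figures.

The required fractional saturation is v/Vmax = 153/369 = 0.4146.
Then [S]/(Km+[S]) = 0.4146 ⇒ [S] = 4.76 × 0.4146/(1 − 0.4146) = 3.37 mM.

3.37 mM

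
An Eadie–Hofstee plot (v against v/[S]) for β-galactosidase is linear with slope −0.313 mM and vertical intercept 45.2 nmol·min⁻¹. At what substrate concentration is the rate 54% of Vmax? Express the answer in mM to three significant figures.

0.367 mM

The Eadie–Hofstee slope gives Km = 0.313 mM (slope = −Km).
v/Vmax = [S]/(Km+[S]) = 0.54 ⇒ [S] = Km·0.54/(1−0.54) = 0.313 × 1.174 = 0.367 mM.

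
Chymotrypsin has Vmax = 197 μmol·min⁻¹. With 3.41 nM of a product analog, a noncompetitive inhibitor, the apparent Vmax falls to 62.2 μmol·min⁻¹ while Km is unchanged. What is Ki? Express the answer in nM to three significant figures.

1.57 nM

Noncompetitive: Vmax,app = Vmax/α with α = 1 + [I]/Ki.
α = Vmax/Vmax,app = 197/62.2 = 3.167.
Ki = [I]/(α − 1) = 3.41/2.167 = 1.57 nM.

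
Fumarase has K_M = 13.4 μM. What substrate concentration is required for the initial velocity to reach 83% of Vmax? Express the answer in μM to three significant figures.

v/Vmax = [S]/(Km+[S]) = 0.83, so [S] = Km·0.83/(1 − 0.83) = 13.4 × 4.882.
[S] = 65.4 μM.

65.4 μM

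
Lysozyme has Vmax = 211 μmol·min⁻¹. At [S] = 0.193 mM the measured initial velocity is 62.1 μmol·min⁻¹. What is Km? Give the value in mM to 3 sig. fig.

0.463 mM

v/Vmax = 62.1/211 = 0.2943 = [S]/(Km+[S]).
So Km + [S] = [S]/0.2943 = 0.6558 mM, giving Km = 0.6558 − 0.193 = 0.463 mM.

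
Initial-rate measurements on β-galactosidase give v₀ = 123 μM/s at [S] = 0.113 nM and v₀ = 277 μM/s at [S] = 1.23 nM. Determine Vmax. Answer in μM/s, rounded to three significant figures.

317 μM/s

From v = Vmax[S]/(Km+[S]), each point gives Vmax = v(Km+[S])/[S].
Equating: 123(Km+0.113)/0.113 = 277(Km+1.23)/1.23.
1088·Km + 123 = 225.2·Km + 277, so (1088 − 225.2)·Km = 277 − 123.
Km = 154.0/863.3 = 0.178 nM; then Vmax = 123(0.178+0.113)/0.113 = 317 μM/s.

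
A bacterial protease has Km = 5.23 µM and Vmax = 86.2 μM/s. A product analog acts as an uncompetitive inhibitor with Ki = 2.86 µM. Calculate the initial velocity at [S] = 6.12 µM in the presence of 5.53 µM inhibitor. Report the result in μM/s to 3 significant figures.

22.8 μM/s

α = 1 + [I]/Ki = 1 + 5.53/2.86 = 2.934.
For an uncompetitive inhibitor, both parameters are divided by α, giving Vmax/α and Km/α: Km,app = 1.78 µM, Vmax,app = 29.4 μM/s.
v = Vmax,app·[S]/(Km,app + [S]) = 29.4 × 6.12/(1.78 + 6.12) = 22.8 μM/s.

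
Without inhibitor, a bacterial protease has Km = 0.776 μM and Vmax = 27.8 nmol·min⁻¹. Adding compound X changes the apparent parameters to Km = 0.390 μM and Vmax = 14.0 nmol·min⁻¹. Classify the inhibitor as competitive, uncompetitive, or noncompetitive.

Both Km and Vmax decrease by the same factor (~1.99-fold) — characteristic of uncompetitive inhibition.

uncompetitive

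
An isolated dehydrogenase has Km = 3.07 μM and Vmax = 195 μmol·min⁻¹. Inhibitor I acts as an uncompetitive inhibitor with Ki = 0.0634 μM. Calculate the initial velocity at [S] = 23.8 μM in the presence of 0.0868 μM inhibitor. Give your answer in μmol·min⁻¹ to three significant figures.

α = 1 + [I]/Ki = 1 + 0.0868/0.0634 = 2.369.
For an uncompetitive inhibitor, both parameters are divided by α, giving Vmax/α and Km/α: Km,app = 1.30 μM, Vmax,app = 82.3 μmol·min⁻¹.
v = Vmax,app·[S]/(Km,app + [S]) = 82.3 × 23.8/(1.30 + 23.8) = 78.1 μmol·min⁻¹.

78.1 μmol·min⁻¹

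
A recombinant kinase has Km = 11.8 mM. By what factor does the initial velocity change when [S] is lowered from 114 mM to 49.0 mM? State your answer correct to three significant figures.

0.889

Since Vmax cancels, v₂/v₁ = [S]₂(Km+[S]₁) / [S]₁(Km+[S]₂).
= 49.0×(11.8+114) / (114×(11.8+49.0)) = 6164/6931 = 0.889.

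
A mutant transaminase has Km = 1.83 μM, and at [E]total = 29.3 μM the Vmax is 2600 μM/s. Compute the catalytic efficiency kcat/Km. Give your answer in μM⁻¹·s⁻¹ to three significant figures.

kcat = Vmax/[E]total = 2600/29.3 = 88.7 s⁻¹.
kcat/Km = 88.7/1.83 = 48.5 μM⁻¹·s⁻¹.

48.5 μM⁻¹·s⁻¹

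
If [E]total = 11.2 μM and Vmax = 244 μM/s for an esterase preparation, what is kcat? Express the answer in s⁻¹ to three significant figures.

21.8 s⁻¹

kcat = Vmax/[E]total = 244 μM/s / 11.2 μM = 21.8 s⁻¹.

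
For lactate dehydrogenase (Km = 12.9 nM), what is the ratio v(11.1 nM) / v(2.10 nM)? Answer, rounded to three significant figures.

3.30

Since Vmax cancels, v₂/v₁ = [S]₂(Km+[S]₁) / [S]₁(Km+[S]₂).
= 11.1×(12.9+2.10) / (2.10×(12.9+11.1)) = 166.5/50.40 = 3.30.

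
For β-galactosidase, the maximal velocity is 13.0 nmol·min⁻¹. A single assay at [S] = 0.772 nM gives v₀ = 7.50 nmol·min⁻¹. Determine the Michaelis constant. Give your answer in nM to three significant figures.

From v = Vmax[S]/(Km+[S]), Km = [S](Vmax − v)/v.
Km = 0.772 × (13.0 − 7.50) / 7.50 = 4.246/7.50 = 0.566 nM.

0.566 nM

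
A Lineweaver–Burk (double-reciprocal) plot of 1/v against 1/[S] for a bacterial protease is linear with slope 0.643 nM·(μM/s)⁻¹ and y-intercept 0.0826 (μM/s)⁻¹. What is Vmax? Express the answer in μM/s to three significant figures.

The y-intercept of a Lineweaver–Burk plot equals 1/Vmax, so Vmax = 1/0.0826 = 12.1 μM/s.

12.1 μM/s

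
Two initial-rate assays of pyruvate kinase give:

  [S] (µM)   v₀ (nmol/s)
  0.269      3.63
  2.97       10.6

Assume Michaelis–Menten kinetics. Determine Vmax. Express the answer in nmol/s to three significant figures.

13.1 nmol/s

In reciprocal form, 1/v = (Km/Vmax)·(1/[S]) + 1/Vmax. The two points give (1/[S], 1/v) = (3.717, 0.2755) and (0.3367, 0.09434).
Slope = (0.2755 − 0.09434)/(3.717 − 0.3367) = 0.05358; intercept = 0.2755 − 0.05358×3.717 = 0.07630.
Vmax = 1/intercept = 13.1 nmol/s; Km = slope × Vmax = 0.05358 × 13.1 = 0.702 µM.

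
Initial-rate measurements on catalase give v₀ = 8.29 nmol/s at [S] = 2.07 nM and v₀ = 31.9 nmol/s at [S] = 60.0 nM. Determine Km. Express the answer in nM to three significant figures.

From v = Vmax[S]/(Km+[S]), each point gives Vmax = v(Km+[S])/[S].
Equating: 8.29(Km+2.07)/2.07 = 31.9(Km+60.0)/60.0.
4.005·Km + 8.29 = 0.5317·Km + 31.9, so (4.005 − 0.5317)·Km = 31.9 − 8.29.
Km = 23.61/3.473 = 6.80 nM; then Vmax = 8.29(6.80+2.07)/2.07 = 35.5 nmol/s.

6.80 nM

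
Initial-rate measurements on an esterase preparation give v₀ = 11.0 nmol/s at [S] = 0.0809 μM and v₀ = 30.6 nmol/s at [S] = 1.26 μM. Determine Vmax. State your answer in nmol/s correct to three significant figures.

34.9 nmol/s

From v = Vmax[S]/(Km+[S]), each point gives Vmax = v(Km+[S])/[S].
Equating: 11.0(Km+0.0809)/0.0809 = 30.6(Km+1.26)/1.26.
136.0·Km + 11.0 = 24.29·Km + 30.6, so (136.0 − 24.29)·Km = 30.6 − 11.0.
Km = 19.60/111.7 = 0.175 μM; then Vmax = 11.0(0.175+0.0809)/0.0809 = 34.9 nmol/s.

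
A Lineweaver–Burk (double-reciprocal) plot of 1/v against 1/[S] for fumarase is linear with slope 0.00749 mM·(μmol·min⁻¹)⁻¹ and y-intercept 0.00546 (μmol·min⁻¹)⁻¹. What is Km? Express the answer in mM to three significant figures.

1.37 mM

y-intercept = 1/Vmax ⇒ Vmax = 183 μmol·min⁻¹; slope = Km/Vmax ⇒ Km = slope × Vmax.
Km = 0.00749 × 183 = 1.37 mM.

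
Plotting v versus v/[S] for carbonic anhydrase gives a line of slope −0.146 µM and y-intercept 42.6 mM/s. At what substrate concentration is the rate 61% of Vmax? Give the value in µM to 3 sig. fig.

The Eadie–Hofstee slope gives Km = 0.146 µM (slope = −Km).
v/Vmax = [S]/(Km+[S]) = 0.61 ⇒ [S] = Km·0.61/(1−0.61) = 0.146 × 1.564 = 0.228 µM.

0.228 µM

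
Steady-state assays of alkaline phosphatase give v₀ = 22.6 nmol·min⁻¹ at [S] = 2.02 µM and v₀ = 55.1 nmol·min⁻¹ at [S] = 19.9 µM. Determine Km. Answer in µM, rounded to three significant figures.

3.86 µM

In reciprocal form, 1/v = (Km/Vmax)·(1/[S]) + 1/Vmax. The two points give (1/[S], 1/v) = (0.4950, 0.04425) and (0.05025, 0.01815).
Slope = (0.04425 − 0.01815)/(0.4950 − 0.05025) = 0.05868; intercept = 0.04425 − 0.05868×0.4950 = 0.01520.
Vmax = 1/intercept = 65.8 nmol·min⁻¹; Km = slope × Vmax = 0.05868 × 65.8 = 3.86 µM.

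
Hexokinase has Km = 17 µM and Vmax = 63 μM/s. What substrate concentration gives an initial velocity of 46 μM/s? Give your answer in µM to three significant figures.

Rearranging v = Vmax[S]/(Km+[S]) gives [S] = Km·v/(Vmax − v).
[S] = 17 × 46 / (63 − 46) = 782.0/17.00 = 46.0 µM.

46.0 µM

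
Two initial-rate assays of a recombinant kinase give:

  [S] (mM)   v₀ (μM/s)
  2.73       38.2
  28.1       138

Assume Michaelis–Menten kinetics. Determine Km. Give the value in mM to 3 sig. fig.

11.0 mM

In reciprocal form, 1/v = (Km/Vmax)·(1/[S]) + 1/Vmax. The two points give (1/[S], 1/v) = (0.3663, 0.02618) and (0.03559, 0.007246).
Slope = (0.02618 − 0.007246)/(0.3663 − 0.03559) = 0.05724; intercept = 0.02618 − 0.05724×0.3663 = 0.005209.
Vmax = 1/intercept = 192 μM/s; Km = slope × Vmax = 0.05724 × 192 = 11.0 mM.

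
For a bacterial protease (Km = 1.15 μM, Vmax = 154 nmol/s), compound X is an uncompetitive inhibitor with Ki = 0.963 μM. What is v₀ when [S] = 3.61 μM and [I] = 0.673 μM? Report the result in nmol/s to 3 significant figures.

76.3 nmol/s

α = 1 + [I]/Ki = 1 + 0.673/0.963 = 1.699.
For an uncompetitive inhibitor, both parameters are divided by α, giving Vmax/α and Km/α: Km,app = 0.677 μM, Vmax,app = 90.6 nmol/s.
v = Vmax,app·[S]/(Km,app + [S]) = 90.6 × 3.61/(0.677 + 3.61) = 76.3 nmol/s.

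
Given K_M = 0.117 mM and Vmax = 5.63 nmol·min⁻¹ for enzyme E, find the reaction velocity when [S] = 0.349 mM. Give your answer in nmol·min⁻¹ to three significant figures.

4.22 nmol·min⁻¹

v = Vmax·[S]/(Km + [S]) = 5.63 × 0.349 / (0.117 + 0.349)
  = 1.965 / 0.4660 = 4.22 nmol·min⁻¹.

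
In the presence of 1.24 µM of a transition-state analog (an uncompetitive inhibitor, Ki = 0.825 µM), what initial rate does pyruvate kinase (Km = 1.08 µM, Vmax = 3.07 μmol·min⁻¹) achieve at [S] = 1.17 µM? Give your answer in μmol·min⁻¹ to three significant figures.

α = 1 + [I]/Ki = 1 + 1.24/0.825 = 2.503.
For an uncompetitive inhibitor, both parameters are divided by α, giving Vmax/α and Km/α: Km,app = 0.431 µM, Vmax,app = 1.23 μmol·min⁻¹.
v = Vmax,app·[S]/(Km,app + [S]) = 1.23 × 1.17/(0.431 + 1.17) = 0.896 μmol·min⁻¹.

0.896 μmol·min⁻¹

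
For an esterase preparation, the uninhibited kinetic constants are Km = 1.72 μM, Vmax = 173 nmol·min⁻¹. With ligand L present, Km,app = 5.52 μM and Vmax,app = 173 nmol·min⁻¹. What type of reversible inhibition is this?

competitive

Km increases (1.72 → 5.52 μM) while Vmax is unchanged — the hallmark of competitive inhibition.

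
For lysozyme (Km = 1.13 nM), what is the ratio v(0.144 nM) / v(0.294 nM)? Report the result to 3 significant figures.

0.547

The fractional saturations are [S]/(Km+[S]) = 0.294/1.424 = 0.2065 and 0.144/1.274 = 0.1130.
v₂/v₁ is just their ratio: 0.1130/0.2065 = 0.547.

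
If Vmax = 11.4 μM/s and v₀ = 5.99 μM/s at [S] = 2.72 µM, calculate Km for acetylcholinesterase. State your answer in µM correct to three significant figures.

2.46 µM

From v = Vmax[S]/(Km+[S]), Km = [S](Vmax − v)/v.
Km = 2.72 × (11.4 − 5.99) / 5.99 = 14.72/5.99 = 2.46 µM.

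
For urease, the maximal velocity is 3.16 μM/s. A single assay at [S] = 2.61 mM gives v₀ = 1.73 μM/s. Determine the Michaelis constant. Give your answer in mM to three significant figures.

2.16 mM

v/Vmax = 1.73/3.16 = 0.5475 = [S]/(Km+[S]).
So Km + [S] = [S]/0.5475 = 4.767 mM, giving Km = 4.767 − 2.61 = 2.16 mM.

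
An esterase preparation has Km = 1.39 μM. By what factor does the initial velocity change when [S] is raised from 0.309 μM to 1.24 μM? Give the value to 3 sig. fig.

Since Vmax cancels, v₂/v₁ = [S]₂(Km+[S]₁) / [S]₁(Km+[S]₂).
= 1.24×(1.39+0.309) / (0.309×(1.39+1.24)) = 2.107/0.8127 = 2.59.

2.59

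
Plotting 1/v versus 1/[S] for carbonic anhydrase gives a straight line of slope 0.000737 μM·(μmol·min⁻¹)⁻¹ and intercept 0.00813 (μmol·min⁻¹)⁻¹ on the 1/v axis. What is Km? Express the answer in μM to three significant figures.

0.0907 μM

y-intercept = 1/Vmax ⇒ Vmax = 123 μmol·min⁻¹; slope = Km/Vmax ⇒ Km = slope × Vmax.
Km = 0.000737 × 123 = 0.0907 μM.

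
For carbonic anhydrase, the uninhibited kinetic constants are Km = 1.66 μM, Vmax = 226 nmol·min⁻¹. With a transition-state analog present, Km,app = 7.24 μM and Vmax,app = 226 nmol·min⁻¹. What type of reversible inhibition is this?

competitive

Km increases (1.66 → 7.24 μM) while Vmax is unchanged — the hallmark of competitive inhibition.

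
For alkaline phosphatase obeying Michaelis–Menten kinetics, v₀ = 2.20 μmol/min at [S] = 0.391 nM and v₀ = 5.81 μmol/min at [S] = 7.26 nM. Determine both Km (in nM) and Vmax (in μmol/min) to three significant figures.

Km = 0.748 nM; Vmax = 6.41 μmol/min

From v = Vmax[S]/(Km+[S]), each point gives Vmax = v(Km+[S])/[S].
Equating: 2.20(Km+0.391)/0.391 = 5.81(Km+7.26)/7.26.
5.627·Km + 2.20 = 0.8003·Km + 5.81, so (5.627 − 0.8003)·Km = 5.81 − 2.20.
Km = 3.610/4.826 = 0.748 nM; then Vmax = 2.20(0.748+0.391)/0.391 = 6.41 μmol/min.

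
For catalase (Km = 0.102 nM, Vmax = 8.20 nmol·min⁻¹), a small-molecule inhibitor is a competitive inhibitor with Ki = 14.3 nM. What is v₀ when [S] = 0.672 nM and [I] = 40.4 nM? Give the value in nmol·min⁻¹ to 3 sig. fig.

5.19 nmol·min⁻¹

With α = 1 + [I]/Ki = 1 + 40.4/14.3 = 3.825, the competitive rate law is v = Vmax[S] / (αKm + [S]).
v = 8.20×0.672 / (3.825×0.102 + 0.672) = 5.510/1.062 = 5.19 nmol·min⁻¹.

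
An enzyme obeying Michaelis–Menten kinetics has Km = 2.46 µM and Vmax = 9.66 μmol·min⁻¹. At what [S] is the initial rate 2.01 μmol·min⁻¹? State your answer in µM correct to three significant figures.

The required fractional saturation is v/Vmax = 2.01/9.66 = 0.2081.
Then [S]/(Km+[S]) = 0.2081 ⇒ [S] = 2.46 × 0.2081/(1 − 0.2081) = 0.646 µM.

0.646 µM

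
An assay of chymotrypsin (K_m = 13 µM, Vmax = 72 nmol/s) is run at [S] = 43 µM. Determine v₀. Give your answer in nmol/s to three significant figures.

55.3 nmol/s

[S]/(Km+[S]) = 43/56.00 = 0.7679, the fractional saturation.
v = 0.7679 × Vmax = 0.7679 × 72 = 55.3 nmol/s.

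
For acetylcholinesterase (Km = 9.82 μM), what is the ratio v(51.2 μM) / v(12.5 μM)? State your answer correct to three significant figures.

The fractional saturations are [S]/(Km+[S]) = 12.5/22.32 = 0.5600 and 51.2/61.02 = 0.8391.
v₂/v₁ is just their ratio: 0.8391/0.5600 = 1.50.

1.50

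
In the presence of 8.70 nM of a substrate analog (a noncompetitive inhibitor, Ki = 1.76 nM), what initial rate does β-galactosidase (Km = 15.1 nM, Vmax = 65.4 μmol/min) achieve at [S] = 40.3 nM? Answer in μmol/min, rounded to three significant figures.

8.00 μmol/min

α = 1 + [I]/Ki = 1 + 8.70/1.76 = 5.943.
For a noncompetitive inhibitor, Vmax is reduced to Vmax/α while Km is unchanged: Km,app = 15.1 nM, Vmax,app = 11.0 μmol/min.
v = Vmax,app·[S]/(Km,app + [S]) = 11.0 × 40.3/(15.1 + 40.3) = 8.00 μmol/min.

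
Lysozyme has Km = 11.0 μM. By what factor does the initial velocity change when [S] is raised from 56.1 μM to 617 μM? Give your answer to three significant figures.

1.18

The fractional saturations are [S]/(Km+[S]) = 56.1/67.10 = 0.8361 and 617/628.0 = 0.9825.
v₂/v₁ is just their ratio: 0.9825/0.8361 = 1.18.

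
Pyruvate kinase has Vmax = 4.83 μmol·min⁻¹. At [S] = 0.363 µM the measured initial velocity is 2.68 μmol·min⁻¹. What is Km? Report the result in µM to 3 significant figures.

0.291 µM

v/Vmax = 2.68/4.83 = 0.5549 = [S]/(Km+[S]).
So Km + [S] = [S]/0.5549 = 0.6542 µM, giving Km = 0.6542 − 0.363 = 0.291 µM.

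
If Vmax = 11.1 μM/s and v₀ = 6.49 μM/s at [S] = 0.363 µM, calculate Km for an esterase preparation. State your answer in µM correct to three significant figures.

From v = Vmax[S]/(Km+[S]), Km = [S](Vmax − v)/v.
Km = 0.363 × (11.1 − 6.49) / 6.49 = 1.673/6.49 = 0.258 µM.

0.258 µM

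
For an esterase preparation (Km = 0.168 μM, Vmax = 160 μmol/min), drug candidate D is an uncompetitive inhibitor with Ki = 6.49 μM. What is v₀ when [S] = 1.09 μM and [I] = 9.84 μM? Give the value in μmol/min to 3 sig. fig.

α = 1 + [I]/Ki = 1 + 9.84/6.49 = 2.516.
For an uncompetitive inhibitor, both parameters are divided by α, giving Vmax/α and Km/α: Km,app = 0.0668 μM, Vmax,app = 63.6 μmol/min.
v = Vmax,app·[S]/(Km,app + [S]) = 63.6 × 1.09/(0.0668 + 1.09) = 59.9 μmol/min.

59.9 μmol/min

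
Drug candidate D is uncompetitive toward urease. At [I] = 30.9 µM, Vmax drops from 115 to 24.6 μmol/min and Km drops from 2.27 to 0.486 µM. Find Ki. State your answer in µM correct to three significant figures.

8.41 µM

Uncompetitive: Vmax,app = Vmax/α (and Km,app = Km/α) with α = 1 + [I]/Ki.
α = Vmax/Vmax,app = 115/24.6 = 4.675.
Ki = [I]/(α − 1) = 30.9/3.675 = 8.41 µM.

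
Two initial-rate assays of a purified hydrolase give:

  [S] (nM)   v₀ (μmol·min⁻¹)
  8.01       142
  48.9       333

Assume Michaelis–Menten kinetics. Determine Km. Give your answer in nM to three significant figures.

17.5 nM

In reciprocal form, 1/v = (Km/Vmax)·(1/[S]) + 1/Vmax. The two points give (1/[S], 1/v) = (0.1248, 0.007042) and (0.02045, 0.003003).
Slope = (0.007042 − 0.003003)/(0.1248 − 0.02045) = 0.03869; intercept = 0.007042 − 0.03869×0.1248 = 0.002212.
Vmax = 1/intercept = 452 μmol·min⁻¹; Km = slope × Vmax = 0.03869 × 452 = 17.5 nM.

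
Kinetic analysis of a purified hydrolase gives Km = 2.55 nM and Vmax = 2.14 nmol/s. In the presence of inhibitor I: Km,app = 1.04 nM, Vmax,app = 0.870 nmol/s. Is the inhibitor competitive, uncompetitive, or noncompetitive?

Both Km and Vmax decrease by the same factor (~2.46-fold) — characteristic of uncompetitive inhibition.

uncompetitive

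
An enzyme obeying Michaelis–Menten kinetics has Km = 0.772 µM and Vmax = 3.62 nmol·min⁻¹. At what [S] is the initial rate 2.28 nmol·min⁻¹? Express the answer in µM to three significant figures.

1.31 µM

The required fractional saturation is v/Vmax = 2.28/3.62 = 0.6298.
Then [S]/(Km+[S]) = 0.6298 ⇒ [S] = 0.772 × 0.6298/(1 − 0.6298) = 1.31 µM.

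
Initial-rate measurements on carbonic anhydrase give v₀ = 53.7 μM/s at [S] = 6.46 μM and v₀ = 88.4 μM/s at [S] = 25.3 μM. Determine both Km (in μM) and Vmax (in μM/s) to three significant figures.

Km = 7.20 μM; Vmax = 114 μM/s

From v = Vmax[S]/(Km+[S]), each point gives Vmax = v(Km+[S])/[S].
Equating: 53.7(Km+6.46)/6.46 = 88.4(Km+25.3)/25.3.
8.313·Km + 53.7 = 3.494·Km + 88.4, so (8.313 − 3.494)·Km = 88.4 − 53.7.
Km = 34.70/4.819 = 7.20 μM; then Vmax = 53.7(7.20+6.46)/6.46 = 114 μM/s.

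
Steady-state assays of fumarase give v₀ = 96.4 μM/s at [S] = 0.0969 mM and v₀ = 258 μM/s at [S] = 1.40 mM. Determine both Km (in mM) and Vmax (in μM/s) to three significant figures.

From v = Vmax[S]/(Km+[S]), each point gives Vmax = v(Km+[S])/[S].
Equating: 96.4(Km+0.0969)/0.0969 = 258(Km+1.40)/1.40.
994.8·Km + 96.4 = 184.3·Km + 258, so (994.8 − 184.3)·Km = 258 − 96.4.
Km = 161.6/810.6 = 0.199 mM; then Vmax = 96.4(0.199+0.0969)/0.0969 = 295 μM/s.

Km = 0.199 mM; Vmax = 295 μM/s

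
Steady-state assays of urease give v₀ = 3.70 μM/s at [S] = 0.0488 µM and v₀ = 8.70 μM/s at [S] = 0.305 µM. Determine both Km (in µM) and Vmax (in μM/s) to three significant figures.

In reciprocal form, 1/v = (Km/Vmax)·(1/[S]) + 1/Vmax. The two points give (1/[S], 1/v) = (20.49, 0.2703) and (3.279, 0.1149).
Slope = (0.2703 − 0.1149)/(20.49 − 3.279) = 0.009024; intercept = 0.2703 − 0.009024×20.49 = 0.08536.
Vmax = 1/intercept = 11.7 μM/s; Km = slope × Vmax = 0.009024 × 11.7 = 0.106 µM.

Km = 0.106 µM; Vmax = 11.7 μM/s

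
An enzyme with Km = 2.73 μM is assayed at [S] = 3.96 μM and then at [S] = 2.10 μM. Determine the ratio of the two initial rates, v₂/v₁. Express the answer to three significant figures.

0.735

Since Vmax cancels, v₂/v₁ = [S]₂(Km+[S]₁) / [S]₁(Km+[S]₂).
= 2.10×(2.73+3.96) / (3.96×(2.73+2.10)) = 14.05/19.13 = 0.735.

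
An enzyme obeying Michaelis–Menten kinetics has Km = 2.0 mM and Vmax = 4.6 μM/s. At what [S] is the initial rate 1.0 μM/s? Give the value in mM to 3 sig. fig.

Rearranging v = Vmax[S]/(Km+[S]) gives [S] = Km·v/(Vmax − v).
[S] = 2.0 × 1.0 / (4.6 − 1.0) = 2.000/3.600 = 0.556 mM.

0.556 mM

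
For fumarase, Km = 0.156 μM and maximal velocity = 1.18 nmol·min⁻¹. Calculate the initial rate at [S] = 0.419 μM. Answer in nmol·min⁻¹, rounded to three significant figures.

0.860 nmol·min⁻¹

[S]/(Km+[S]) = 0.419/0.5750 = 0.7287, the fractional saturation.
v = 0.7287 × Vmax = 0.7287 × 1.18 = 0.860 nmol·min⁻¹.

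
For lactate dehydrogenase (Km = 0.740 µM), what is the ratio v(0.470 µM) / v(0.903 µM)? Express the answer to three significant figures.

0.707

Since Vmax cancels, v₂/v₁ = [S]₂(Km+[S]₁) / [S]₁(Km+[S]₂).
= 0.470×(0.740+0.903) / (0.903×(0.740+0.470)) = 0.7722/1.093 = 0.707.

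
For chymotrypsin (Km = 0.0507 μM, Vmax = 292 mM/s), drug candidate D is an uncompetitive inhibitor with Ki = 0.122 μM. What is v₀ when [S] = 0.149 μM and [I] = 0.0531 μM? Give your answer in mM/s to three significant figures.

164 mM/s

α = 1 + [I]/Ki = 1 + 0.0531/0.122 = 1.435.
For an uncompetitive inhibitor, both parameters are divided by α, giving Vmax/α and Km/α: Km,app = 0.0353 μM, Vmax,app = 203 mM/s.
v = Vmax,app·[S]/(Km,app + [S]) = 203 × 0.149/(0.0353 + 0.149) = 164 mM/s.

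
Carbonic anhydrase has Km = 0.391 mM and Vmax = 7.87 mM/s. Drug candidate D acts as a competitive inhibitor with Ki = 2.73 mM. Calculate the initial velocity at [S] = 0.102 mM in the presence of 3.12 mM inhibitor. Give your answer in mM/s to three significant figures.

With α = 1 + [I]/Ki = 1 + 3.12/2.73 = 2.143, the competitive rate law is v = Vmax[S] / (αKm + [S]).
v = 7.87×0.102 / (2.143×0.391 + 0.102) = 0.8027/0.9399 = 0.854 mM/s.

0.854 mM/s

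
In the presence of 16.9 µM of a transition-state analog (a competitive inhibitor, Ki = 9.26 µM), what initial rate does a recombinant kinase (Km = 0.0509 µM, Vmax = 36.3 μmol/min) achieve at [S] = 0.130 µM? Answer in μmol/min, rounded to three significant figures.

α = 1 + [I]/Ki = 1 + 16.9/9.26 = 2.825.
For a competitive inhibitor, Vmax is unchanged and the apparent Km becomes α·Km: Km,app = 0.144 µM, Vmax,app = 36.3 μmol/min.
v = Vmax,app·[S]/(Km,app + [S]) = 36.3 × 0.130/(0.144 + 0.130) = 17.2 μmol/min.

17.2 μmol/min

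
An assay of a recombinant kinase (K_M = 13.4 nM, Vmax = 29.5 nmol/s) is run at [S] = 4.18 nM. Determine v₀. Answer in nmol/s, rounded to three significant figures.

7.01 nmol/s

[S]/(Km+[S]) = 4.18/17.58 = 0.2378, the fractional saturation.
v = 0.2378 × Vmax = 0.2378 × 29.5 = 7.01 nmol/s.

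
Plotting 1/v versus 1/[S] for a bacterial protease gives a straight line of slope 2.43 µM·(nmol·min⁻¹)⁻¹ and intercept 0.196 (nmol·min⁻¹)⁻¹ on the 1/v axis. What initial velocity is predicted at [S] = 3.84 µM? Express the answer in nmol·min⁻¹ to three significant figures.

The y-intercept is 1/Vmax, so Vmax = 1/0.196 = 5.10 nmol·min⁻¹.
The slope is Km/Vmax, so Km = 2.43 × 5.10 = 12.4 µM.
Then v = 5.10 × 3.84/(12.4 + 3.84) = 1.21 nmol·min⁻¹.

1.21 nmol·min⁻¹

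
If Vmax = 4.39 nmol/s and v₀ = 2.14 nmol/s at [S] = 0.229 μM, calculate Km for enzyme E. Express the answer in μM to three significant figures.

0.241 μM

From v = Vmax[S]/(Km+[S]), Km = [S](Vmax − v)/v.
Km = 0.229 × (4.39 − 2.14) / 2.14 = 0.5152/2.14 = 0.241 μM.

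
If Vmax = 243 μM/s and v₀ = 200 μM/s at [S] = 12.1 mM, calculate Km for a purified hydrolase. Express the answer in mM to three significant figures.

2.60 mM

From v = Vmax[S]/(Km+[S]), Km = [S](Vmax − v)/v.
Km = 12.1 × (243 − 200) / 200 = 520.3/200 = 2.60 mM.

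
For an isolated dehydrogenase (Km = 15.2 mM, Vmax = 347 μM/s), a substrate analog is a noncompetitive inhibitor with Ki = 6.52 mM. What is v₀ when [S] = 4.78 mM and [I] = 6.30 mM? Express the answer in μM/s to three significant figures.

42.2 μM/s

With α = 1 + [I]/Ki = 1 + 6.30/6.52 = 1.966, the noncompetitive rate law is v = (Vmax/α)·[S] / (Km + [S]).
v = (347/1.966)×4.78 / (15.2 + 4.78) = 843.6/19.98 = 42.2 μM/s.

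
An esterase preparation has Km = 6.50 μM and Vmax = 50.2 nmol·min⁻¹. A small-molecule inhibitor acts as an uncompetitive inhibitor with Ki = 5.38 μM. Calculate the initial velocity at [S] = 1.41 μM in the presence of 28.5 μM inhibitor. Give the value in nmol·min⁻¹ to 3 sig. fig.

With α = 1 + [I]/Ki = 1 + 28.5/5.38 = 6.297, the uncompetitive rate law is v = (Vmax/α)·[S] / (Km/α + [S]).
v = (50.2/6.297)×1.41 / (6.50/6.297 + 1.41) = 11.24/2.442 = 4.60 nmol·min⁻¹.

4.60 nmol·min⁻¹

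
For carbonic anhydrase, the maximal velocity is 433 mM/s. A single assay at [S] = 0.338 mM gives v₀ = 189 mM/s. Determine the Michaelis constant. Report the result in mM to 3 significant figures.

v/Vmax = 189/433 = 0.4365 = [S]/(Km+[S]).
So Km + [S] = [S]/0.4365 = 0.7744 mM, giving Km = 0.7744 − 0.338 = 0.436 mM.

0.436 mM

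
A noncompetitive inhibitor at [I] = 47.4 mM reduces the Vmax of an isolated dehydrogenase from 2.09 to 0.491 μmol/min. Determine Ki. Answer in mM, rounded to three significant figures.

Noncompetitive: Vmax,app = Vmax/α with α = 1 + [I]/Ki.
α = Vmax/Vmax,app = 2.09/0.491 = 4.257.
Since α = 1 + [I]/Ki, [I]/Ki = 4.257 − 1 = 3.257 and Ki = 47.4/3.257 = 14.6 mM.

14.6 mM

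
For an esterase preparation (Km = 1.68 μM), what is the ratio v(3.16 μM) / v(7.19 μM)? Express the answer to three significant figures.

0.805

The fractional saturations are [S]/(Km+[S]) = 7.19/8.870 = 0.8106 and 3.16/4.840 = 0.6529.
v₂/v₁ is just their ratio: 0.6529/0.8106 = 0.805.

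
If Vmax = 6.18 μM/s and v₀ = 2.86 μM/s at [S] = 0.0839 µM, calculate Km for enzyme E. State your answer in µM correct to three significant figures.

v/Vmax = 2.86/6.18 = 0.4628 = [S]/(Km+[S]).
So Km + [S] = [S]/0.4628 = 0.1813 µM, giving Km = 0.1813 − 0.0839 = 0.0974 µM.

0.0974 µM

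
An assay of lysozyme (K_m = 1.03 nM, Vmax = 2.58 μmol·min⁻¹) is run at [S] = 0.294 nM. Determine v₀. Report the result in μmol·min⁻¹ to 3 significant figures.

0.573 μmol·min⁻¹

[S]/(Km+[S]) = 0.294/1.324 = 0.2221, the fractional saturation.
v = 0.2221 × Vmax = 0.2221 × 2.58 = 0.573 μmol·min⁻¹.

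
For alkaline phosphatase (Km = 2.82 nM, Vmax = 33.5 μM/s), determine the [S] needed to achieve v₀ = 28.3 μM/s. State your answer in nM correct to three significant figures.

The required fractional saturation is v/Vmax = 28.3/33.5 = 0.8448.
Then [S]/(Km+[S]) = 0.8448 ⇒ [S] = 2.82 × 0.8448/(1 − 0.8448) = 15.3 nM.

15.3 nM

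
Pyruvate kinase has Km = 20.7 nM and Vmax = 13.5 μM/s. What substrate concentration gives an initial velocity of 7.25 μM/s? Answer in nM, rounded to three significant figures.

24.0 nM

Rearranging v = Vmax[S]/(Km+[S]) gives [S] = Km·v/(Vmax − v).
[S] = 20.7 × 7.25 / (13.5 − 7.25) = 150.1/6.250 = 24.0 nM.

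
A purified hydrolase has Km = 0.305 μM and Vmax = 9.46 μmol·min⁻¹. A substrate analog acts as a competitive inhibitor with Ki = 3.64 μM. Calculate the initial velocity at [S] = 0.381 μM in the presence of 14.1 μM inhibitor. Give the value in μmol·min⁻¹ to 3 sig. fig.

α = 1 + [I]/Ki = 1 + 14.1/3.64 = 4.874.
For a competitive inhibitor, Vmax is unchanged and the apparent Km becomes α·Km: Km,app = 1.49 μM, Vmax,app = 9.46 μmol·min⁻¹.
v = Vmax,app·[S]/(Km,app + [S]) = 9.46 × 0.381/(1.49 + 0.381) = 1.93 μmol·min⁻¹.

1.93 μmol·min⁻¹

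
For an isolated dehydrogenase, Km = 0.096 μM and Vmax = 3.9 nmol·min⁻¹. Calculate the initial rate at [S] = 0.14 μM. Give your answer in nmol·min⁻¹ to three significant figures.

[S]/(Km+[S]) = 0.14/0.2360 = 0.5932, the fractional saturation.
v = 0.5932 × Vmax = 0.5932 × 3.9 = 2.31 nmol·min⁻¹.

2.31 nmol·min⁻¹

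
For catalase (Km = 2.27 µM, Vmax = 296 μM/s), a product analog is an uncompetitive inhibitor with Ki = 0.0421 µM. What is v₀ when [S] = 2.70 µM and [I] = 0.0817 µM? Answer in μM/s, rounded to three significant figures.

78.3 μM/s

With α = 1 + [I]/Ki = 1 + 0.0817/0.0421 = 2.941, the uncompetitive rate law is v = (Vmax/α)·[S] / (Km/α + [S]).
v = (296/2.941)×2.70 / (2.27/2.941 + 2.70) = 271.8/3.472 = 78.3 μM/s.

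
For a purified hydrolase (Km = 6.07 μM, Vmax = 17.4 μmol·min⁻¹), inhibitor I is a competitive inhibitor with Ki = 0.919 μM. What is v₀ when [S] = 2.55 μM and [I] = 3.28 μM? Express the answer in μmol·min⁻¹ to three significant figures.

With α = 1 + [I]/Ki = 1 + 3.28/0.919 = 4.569, the competitive rate law is v = Vmax[S] / (αKm + [S]).
v = 17.4×2.55 / (4.569×6.07 + 2.55) = 44.37/30.28 = 1.47 μmol·min⁻¹.

1.47 μmol·min⁻¹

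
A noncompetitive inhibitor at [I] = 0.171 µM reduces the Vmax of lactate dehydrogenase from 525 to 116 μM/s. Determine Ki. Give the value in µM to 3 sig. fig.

Noncompetitive: Vmax,app = Vmax/α with α = 1 + [I]/Ki.
α = Vmax/Vmax,app = 525/116 = 4.526.
Since α = 1 + [I]/Ki, [I]/Ki = 4.526 − 1 = 3.526 and Ki = 0.171/3.526 = 0.0485 µM.

0.0485 µM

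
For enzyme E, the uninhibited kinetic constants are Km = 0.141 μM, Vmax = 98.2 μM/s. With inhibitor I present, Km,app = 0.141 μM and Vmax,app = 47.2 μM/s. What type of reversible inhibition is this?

noncompetitive

Vmax decreases (98.2 → 47.2 μM/s) while Km is unchanged — pure noncompetitive inhibition.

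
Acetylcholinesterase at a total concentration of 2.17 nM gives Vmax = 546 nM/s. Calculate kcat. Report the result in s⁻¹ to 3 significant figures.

kcat = Vmax/[E]total = 546 nM/s / 2.17 nM = 252 s⁻¹.

252 s⁻¹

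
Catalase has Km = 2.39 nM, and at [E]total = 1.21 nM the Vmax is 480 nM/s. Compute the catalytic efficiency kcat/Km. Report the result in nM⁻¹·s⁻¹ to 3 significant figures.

kcat = Vmax/[E]total = 480/1.21 = 397 s⁻¹.
kcat/Km = 397/2.39 = 166 nM⁻¹·s⁻¹.

166 nM⁻¹·s⁻¹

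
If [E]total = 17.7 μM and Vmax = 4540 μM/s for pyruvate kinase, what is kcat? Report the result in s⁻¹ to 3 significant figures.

256 s⁻¹

kcat = Vmax/[E]total = 4540 μM/s / 17.7 μM = 256 s⁻¹.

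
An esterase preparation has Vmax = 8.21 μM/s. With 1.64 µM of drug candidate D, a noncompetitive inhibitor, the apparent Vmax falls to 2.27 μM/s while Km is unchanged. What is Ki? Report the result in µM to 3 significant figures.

Noncompetitive: Vmax,app = Vmax/α with α = 1 + [I]/Ki.
α = Vmax/Vmax,app = 8.21/2.27 = 3.617.
Ki = [I]/(α − 1) = 1.64/2.617 = 0.627 µM.

0.627 µM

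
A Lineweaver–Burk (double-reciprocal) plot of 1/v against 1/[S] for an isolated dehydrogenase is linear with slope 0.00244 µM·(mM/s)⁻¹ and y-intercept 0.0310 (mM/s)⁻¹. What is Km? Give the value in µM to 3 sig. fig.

0.0787 µM

y-intercept = 1/Vmax ⇒ Vmax = 32.3 mM/s; slope = Km/Vmax ⇒ Km = slope × Vmax.
Km = 0.00244 × 32.3 = 0.0787 µM.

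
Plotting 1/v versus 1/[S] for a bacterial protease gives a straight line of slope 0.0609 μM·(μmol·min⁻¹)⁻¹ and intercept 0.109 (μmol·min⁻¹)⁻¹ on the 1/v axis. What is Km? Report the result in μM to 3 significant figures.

0.559 μM

y-intercept = 1/Vmax ⇒ Vmax = 9.17 μmol·min⁻¹; slope = Km/Vmax ⇒ Km = slope × Vmax.
Km = 0.0609 × 9.17 = 0.559 μM.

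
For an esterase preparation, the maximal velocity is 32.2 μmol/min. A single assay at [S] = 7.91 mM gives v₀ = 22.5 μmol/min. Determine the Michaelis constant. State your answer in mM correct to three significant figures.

v/Vmax = 22.5/32.2 = 0.6988 = [S]/(Km+[S]).
So Km + [S] = [S]/0.6988 = 11.32 mM, giving Km = 11.32 − 7.91 = 3.41 mM.

3.41 mM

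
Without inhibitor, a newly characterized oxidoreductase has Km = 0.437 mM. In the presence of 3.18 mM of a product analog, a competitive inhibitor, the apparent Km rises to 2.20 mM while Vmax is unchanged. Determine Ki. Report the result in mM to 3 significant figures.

0.788 mM

Competitive: Km,app = α·Km with α = 1 + [I]/Ki.
α = Km,app/Km = 2.20/0.437 = 5.034.
Ki = [I]/(α − 1) = 3.18/4.034 = 0.788 mM.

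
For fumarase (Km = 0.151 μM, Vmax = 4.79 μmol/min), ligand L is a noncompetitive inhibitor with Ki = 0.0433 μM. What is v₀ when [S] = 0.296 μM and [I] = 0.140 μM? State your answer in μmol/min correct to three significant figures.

0.749 μmol/min

α = 1 + [I]/Ki = 1 + 0.140/0.0433 = 4.233.
For a noncompetitive inhibitor, Vmax is reduced to Vmax/α while Km is unchanged: Km,app = 0.151 μM, Vmax,app = 1.13 μmol/min.
v = Vmax,app·[S]/(Km,app + [S]) = 1.13 × 0.296/(0.151 + 0.296) = 0.749 μmol/min.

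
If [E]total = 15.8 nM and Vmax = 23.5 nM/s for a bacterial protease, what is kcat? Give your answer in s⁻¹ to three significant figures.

1.49 s⁻¹

kcat = Vmax/[E]total = 23.5 nM/s / 15.8 nM = 1.49 s⁻¹.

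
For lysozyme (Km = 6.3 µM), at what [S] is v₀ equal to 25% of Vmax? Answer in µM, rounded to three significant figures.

2.10 µM

v/Vmax = [S]/(Km+[S]) = 0.25, so [S] = Km·0.25/(1 − 0.25) = 6.3 × 0.3333.
[S] = 2.10 µM.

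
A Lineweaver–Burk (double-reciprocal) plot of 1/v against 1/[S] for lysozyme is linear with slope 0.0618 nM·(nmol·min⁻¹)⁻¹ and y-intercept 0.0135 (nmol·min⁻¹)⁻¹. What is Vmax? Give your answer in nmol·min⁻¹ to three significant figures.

The y-intercept of a Lineweaver–Burk plot equals 1/Vmax, so Vmax = 1/0.0135 = 74.1 nmol·min⁻¹.

74.1 nmol·min⁻¹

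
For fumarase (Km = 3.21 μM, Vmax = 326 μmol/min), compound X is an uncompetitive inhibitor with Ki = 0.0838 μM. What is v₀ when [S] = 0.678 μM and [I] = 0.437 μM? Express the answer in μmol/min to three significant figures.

29.8 μmol/min

α = 1 + [I]/Ki = 1 + 0.437/0.0838 = 6.215.
For an uncompetitive inhibitor, both parameters are divided by α, giving Vmax/α and Km/α: Km,app = 0.517 μM, Vmax,app = 52.5 μmol/min.
v = Vmax,app·[S]/(Km,app + [S]) = 52.5 × 0.678/(0.517 + 0.678) = 29.8 μmol/min.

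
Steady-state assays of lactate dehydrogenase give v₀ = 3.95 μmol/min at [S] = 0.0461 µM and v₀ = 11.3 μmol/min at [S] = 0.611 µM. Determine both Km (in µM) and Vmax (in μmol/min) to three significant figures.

Km = 0.109 µM; Vmax = 13.3 μmol/min

From v = Vmax[S]/(Km+[S]), each point gives Vmax = v(Km+[S])/[S].
Equating: 3.95(Km+0.0461)/0.0461 = 11.3(Km+0.611)/0.611.
85.68·Km + 3.95 = 18.49·Km + 11.3, so (85.68 − 18.49)·Km = 11.3 − 3.95.
Km = 7.350/67.19 = 0.109 µM; then Vmax = 3.95(0.109+0.0461)/0.0461 = 13.3 μmol/min.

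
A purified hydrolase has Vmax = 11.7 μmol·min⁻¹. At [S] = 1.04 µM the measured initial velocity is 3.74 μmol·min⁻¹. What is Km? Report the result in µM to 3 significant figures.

2.21 µM

From v = Vmax[S]/(Km+[S]), Km = [S](Vmax − v)/v.
Km = 1.04 × (11.7 − 3.74) / 3.74 = 8.278/3.74 = 2.21 µM.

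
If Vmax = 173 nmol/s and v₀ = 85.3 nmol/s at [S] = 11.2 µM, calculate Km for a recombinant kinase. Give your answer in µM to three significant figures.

v/Vmax = 85.3/173 = 0.4931 = [S]/(Km+[S]).
So Km + [S] = [S]/0.4931 = 22.72 µM, giving Km = 22.72 − 11.2 = 11.5 µM.

11.5 µM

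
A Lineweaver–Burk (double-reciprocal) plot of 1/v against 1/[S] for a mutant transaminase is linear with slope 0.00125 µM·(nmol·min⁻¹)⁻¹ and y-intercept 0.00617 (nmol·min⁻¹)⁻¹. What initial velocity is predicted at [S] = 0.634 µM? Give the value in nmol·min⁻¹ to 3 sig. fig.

The y-intercept is 1/Vmax, so Vmax = 1/0.00617 = 162 nmol·min⁻¹.
The slope is Km/Vmax, so Km = 0.00125 × 162 = 0.203 µM.
Then v = 162 × 0.634/(0.203 + 0.634) = 123 nmol·min⁻¹.

123 nmol·min⁻¹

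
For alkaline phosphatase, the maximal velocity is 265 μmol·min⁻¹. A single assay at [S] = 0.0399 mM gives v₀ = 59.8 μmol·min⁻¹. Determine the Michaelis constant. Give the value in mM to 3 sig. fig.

From v = Vmax[S]/(Km+[S]), Km = [S](Vmax − v)/v.
Km = 0.0399 × (265 − 59.8) / 59.8 = 8.187/59.8 = 0.137 mM.

0.137 mM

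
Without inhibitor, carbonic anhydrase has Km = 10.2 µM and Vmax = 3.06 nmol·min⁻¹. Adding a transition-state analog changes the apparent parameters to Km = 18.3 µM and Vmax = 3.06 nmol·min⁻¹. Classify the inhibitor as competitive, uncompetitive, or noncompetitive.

competitive

Km increases (10.2 → 18.3 µM) while Vmax is unchanged — the hallmark of competitive inhibition.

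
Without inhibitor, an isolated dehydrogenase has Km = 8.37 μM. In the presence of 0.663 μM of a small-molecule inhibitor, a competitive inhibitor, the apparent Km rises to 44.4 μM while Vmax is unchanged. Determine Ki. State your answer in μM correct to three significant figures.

Competitive: Km,app = α·Km with α = 1 + [I]/Ki.
α = Km,app/Km = 44.4/8.37 = 5.305.
Ki = [I]/(α − 1) = 0.663/4.305 = 0.154 μM.

0.154 μM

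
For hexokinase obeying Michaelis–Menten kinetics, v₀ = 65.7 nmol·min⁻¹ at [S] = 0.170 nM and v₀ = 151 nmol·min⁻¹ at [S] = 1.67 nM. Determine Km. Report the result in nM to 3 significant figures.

From v = Vmax[S]/(Km+[S]), each point gives Vmax = v(Km+[S])/[S].
Equating: 65.7(Km+0.170)/0.170 = 151(Km+1.67)/1.67.
386.5·Km + 65.7 = 90.42·Km + 151, so (386.5 − 90.42)·Km = 151 − 65.7.
Km = 85.30/296.1 = 0.288 nM; then Vmax = 65.7(0.288+0.170)/0.170 = 177 nmol·min⁻¹.

0.288 nM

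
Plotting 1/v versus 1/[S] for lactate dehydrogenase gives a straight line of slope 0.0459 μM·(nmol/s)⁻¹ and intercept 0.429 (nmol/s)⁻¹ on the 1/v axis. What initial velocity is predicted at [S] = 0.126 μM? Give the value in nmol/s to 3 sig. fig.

1.26 nmol/s

The y-intercept is 1/Vmax, so Vmax = 1/0.429 = 2.33 nmol/s.
The slope is Km/Vmax, so Km = 0.0459 × 2.33 = 0.107 μM.
Then v = 2.33 × 0.126/(0.107 + 0.126) = 1.26 nmol/s.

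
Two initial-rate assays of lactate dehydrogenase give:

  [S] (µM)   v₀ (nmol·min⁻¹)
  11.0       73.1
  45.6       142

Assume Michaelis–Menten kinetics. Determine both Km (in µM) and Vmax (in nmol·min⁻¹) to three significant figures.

Km = 19.5 µM; Vmax = 203 nmol·min⁻¹

In reciprocal form, 1/v = (Km/Vmax)·(1/[S]) + 1/Vmax. The two points give (1/[S], 1/v) = (0.09091, 0.01368) and (0.02193, 0.007042).
Slope = (0.01368 − 0.007042)/(0.09091 − 0.02193) = 0.09623; intercept = 0.01368 − 0.09623×0.09091 = 0.004932.
Vmax = 1/intercept = 203 nmol·min⁻¹; Km = slope × Vmax = 0.09623 × 203 = 19.5 µM.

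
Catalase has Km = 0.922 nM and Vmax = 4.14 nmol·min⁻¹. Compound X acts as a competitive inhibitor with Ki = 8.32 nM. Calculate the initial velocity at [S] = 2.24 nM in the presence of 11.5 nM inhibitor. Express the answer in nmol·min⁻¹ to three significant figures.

With α = 1 + [I]/Ki = 1 + 11.5/8.32 = 2.382, the competitive rate law is v = Vmax[S] / (αKm + [S]).
v = 4.14×2.24 / (2.382×0.922 + 2.24) = 9.274/4.436 = 2.09 nmol·min⁻¹.

2.09 nmol·min⁻¹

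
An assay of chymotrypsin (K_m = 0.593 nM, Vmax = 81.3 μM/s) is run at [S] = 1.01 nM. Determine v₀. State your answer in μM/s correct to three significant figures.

51.2 μM/s

[S]/(Km+[S]) = 1.01/1.603 = 0.6301, the fractional saturation.
v = 0.6301 × Vmax = 0.6301 × 81.3 = 51.2 μM/s.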